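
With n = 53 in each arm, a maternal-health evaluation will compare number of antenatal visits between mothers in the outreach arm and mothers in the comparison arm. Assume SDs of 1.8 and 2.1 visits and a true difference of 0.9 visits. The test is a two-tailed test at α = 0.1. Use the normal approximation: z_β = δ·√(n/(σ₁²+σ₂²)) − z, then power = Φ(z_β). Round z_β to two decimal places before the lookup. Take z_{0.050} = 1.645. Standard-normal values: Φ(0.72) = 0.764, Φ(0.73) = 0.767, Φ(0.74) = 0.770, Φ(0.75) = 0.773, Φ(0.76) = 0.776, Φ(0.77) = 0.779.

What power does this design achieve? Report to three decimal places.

z_β = δ·√(n/(σ₁²+σ₂²)) − z_{α/2}
    = 0.9 · √(53/7.65) − 1.645
    = 0.9 · 2.63213 − 1.645
    = 2.3689 − 1.645 = 0.7239 → 0.72
Power = Φ(0.72) = 0.764.

Power ≈ 0.764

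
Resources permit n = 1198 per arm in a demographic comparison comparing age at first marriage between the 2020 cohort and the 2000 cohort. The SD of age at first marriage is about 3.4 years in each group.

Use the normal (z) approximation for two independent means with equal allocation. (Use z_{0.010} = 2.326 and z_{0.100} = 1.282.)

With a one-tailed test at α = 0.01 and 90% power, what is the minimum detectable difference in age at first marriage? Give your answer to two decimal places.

Minimum detectable difference ≈ 0.50 years

δ = (z_α + z_β) · √((σ₁²+σ₂²)/n)
  = (2.326 + 1.282) · √(23.12/1198)
  = 3.608 · √0.0193
  = 3.608 · 0.1389
  = 0.5012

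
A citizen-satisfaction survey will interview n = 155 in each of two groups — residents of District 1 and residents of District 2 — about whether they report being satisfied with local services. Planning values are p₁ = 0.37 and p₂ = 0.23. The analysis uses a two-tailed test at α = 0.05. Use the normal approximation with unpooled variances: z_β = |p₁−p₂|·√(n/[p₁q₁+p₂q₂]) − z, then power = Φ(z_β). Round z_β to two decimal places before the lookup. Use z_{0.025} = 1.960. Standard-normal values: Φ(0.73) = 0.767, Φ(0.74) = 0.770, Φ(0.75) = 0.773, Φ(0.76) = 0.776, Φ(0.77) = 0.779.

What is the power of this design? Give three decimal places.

z_β = |p₁−p₂|·√(n/[p₁q₁+p₂q₂]) − z_{α/2}
    = 0.14 · √(155/0.4102) − 1.960
    = 0.14 · 19.4387 − 1.960
    = 2.7214 − 1.960 = 0.7614 → 0.76
Power = Φ(0.76) = 0.776.

Power ≈ 0.776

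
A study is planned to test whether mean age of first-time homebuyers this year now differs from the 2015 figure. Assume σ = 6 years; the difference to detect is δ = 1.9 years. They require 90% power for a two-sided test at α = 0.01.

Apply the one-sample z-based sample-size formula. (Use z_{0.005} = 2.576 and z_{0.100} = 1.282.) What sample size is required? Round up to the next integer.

n = 149

n = (z_{α/2} + z_β)² · σ² / δ²
  = (2.576 + 1.282)² · 6² / 1.9²
  = 14.8842 · 36 / 3.61
  = 148.43
Round up → n = 149.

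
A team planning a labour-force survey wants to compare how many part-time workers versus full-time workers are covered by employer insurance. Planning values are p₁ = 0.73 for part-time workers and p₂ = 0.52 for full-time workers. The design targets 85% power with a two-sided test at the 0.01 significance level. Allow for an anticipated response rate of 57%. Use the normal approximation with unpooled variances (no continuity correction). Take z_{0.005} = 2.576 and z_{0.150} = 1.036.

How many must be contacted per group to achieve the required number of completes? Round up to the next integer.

n = 232 per group

n = (z_{α/2} + z_β)² · [p₁(1−p₁) + p₂(1−p₂)] / (p₁ − p₂)²
  = (2.576 + 1.036)² · (0.73·0.27 + 0.52·0.48) / (0.21)²
  = (3.612)² · (0.1971 + 0.2496) / 0.0441
  = 13.0465 · 0.4467 / 0.0441
  = 132.15
Adjust for 57% response: 132.15 / 0.57 = 231.85.
Round up → n = 232 per group.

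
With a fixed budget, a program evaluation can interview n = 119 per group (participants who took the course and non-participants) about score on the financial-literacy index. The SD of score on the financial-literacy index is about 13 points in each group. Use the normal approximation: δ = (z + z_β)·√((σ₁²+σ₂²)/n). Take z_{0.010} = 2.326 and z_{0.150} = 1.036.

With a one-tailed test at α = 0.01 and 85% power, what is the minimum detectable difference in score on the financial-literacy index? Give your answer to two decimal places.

Minimum detectable difference ≈ 5.67 points

δ = (z_α + z_β) · √((σ₁²+σ₂²)/n)
  = (2.326 + 1.036) · √(338/119)
  = 3.362 · √2.8403
  = 3.362 · 1.6853
  = 5.6661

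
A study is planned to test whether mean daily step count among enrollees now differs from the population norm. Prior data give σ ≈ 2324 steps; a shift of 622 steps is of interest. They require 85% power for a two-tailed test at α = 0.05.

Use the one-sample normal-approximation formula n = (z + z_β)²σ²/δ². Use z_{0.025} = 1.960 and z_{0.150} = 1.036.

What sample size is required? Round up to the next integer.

n = (z_{α/2} + z_β)² · σ² / δ²
  = (1.960 + 1.036)² · 2324² / 622²
  = 8.9760 · 5400976 / 386884
  = 125.31
Round up → n = 126.

n = 126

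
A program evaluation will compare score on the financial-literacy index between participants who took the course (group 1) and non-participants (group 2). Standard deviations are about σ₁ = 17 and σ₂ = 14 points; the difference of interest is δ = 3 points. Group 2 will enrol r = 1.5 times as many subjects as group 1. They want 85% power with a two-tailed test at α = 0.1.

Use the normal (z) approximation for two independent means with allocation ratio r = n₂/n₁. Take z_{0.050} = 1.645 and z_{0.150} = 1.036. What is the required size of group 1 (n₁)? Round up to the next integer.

n₁ = 336

n₁ = (z_{α/2} + z_β)² · (σ₁² + σ₂²/r) / δ²
   = (1.645 + 1.036)² · (17² + 14²/1.5) / 3²
   = 7.1878 · (289 + 130.6667) / 9
   = 7.1878 · 419.6667 / 9
   = 335.16
Round up → n₁ = 336; n₂ = r·n₁ = 1.5 × 336 = 504.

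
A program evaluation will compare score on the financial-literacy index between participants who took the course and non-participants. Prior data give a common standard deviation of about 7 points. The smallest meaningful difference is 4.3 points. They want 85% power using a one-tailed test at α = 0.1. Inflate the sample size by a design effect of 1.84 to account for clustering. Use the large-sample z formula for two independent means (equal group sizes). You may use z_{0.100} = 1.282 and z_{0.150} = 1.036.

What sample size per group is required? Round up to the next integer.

n = 53 per group

n = (z_α + z_β)² · (σ₁² + σ₂²) / δ²
  = (1.282 + 1.036)² · (2·7² = 98) / 4.3²
  = 5.3731 · 98 / 18.49
  = 28.48
Design effect: 1.84 × 28.48 = 52.40.
Round up → n = 53 per group.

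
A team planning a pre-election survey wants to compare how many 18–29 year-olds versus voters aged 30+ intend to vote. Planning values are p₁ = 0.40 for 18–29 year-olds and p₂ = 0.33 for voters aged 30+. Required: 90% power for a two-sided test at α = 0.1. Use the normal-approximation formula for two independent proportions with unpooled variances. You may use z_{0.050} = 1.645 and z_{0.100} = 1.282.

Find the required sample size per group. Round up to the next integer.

n = 807 per group

n = (z_{α/2} + z_β)² · [p₁(1−p₁) + p₂(1−p₂)] / (p₁ − p₂)²
  = (1.645 + 1.282)² · (0.40·0.60 + 0.33·0.67) / (0.07)²
  = (2.927)² · (0.2400 + 0.2211) / 0.0049
  = 8.5673 · 0.4611 / 0.0049
  = 806.20
Round up → n = 807 per group.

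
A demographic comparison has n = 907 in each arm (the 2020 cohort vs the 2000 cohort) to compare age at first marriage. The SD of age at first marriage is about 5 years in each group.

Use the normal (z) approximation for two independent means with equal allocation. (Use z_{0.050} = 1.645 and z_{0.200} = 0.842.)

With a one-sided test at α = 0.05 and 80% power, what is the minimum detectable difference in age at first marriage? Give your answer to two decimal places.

δ = (z_α + z_β) · √((σ₁²+σ₂²)/n)
  = (1.645 + 0.842) · √(50/907)
  = 2.487 · √0.05513
  = 2.487 · 0.2348
  = 0.5839

Minimum detectable difference ≈ 0.58 years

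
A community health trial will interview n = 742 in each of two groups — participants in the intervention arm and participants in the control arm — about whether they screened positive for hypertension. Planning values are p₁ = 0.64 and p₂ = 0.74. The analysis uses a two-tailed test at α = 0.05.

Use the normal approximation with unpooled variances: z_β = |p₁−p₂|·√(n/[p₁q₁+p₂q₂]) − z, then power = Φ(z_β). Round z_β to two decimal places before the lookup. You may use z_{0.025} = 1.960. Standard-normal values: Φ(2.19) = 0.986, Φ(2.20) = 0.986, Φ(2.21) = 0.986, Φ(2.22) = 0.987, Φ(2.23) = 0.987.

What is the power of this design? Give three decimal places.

Power ≈ 0.987

z_β = |p₁−p₂|·√(n/[p₁q₁+p₂q₂]) − z_{α/2}
    = 0.10 · √(742/0.4228) − 1.960
    = 0.10 · 41.8923 − 1.960
    = 4.1892 − 1.960 = 2.2292 → 2.23
Power = Φ(2.23) = 0.987.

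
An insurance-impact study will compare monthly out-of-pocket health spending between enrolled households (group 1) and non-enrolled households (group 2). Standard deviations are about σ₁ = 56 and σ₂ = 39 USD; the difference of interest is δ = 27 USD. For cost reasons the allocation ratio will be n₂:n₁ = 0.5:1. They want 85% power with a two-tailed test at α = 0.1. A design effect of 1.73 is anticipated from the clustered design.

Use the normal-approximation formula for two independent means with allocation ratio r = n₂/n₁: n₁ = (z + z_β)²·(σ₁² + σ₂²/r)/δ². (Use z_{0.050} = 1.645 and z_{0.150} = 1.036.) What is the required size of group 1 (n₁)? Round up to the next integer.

n₁ = (z_{α/2} + z_β)² · (σ₁² + σ₂²/r) / δ²
   = (1.645 + 1.036)² · (56² + 39²/0.5) / 27²
   = 7.1878 · (3136 + 3042) / 729
   = 7.1878 · 6178 / 729
   = 60.91
Design effect: 1.73 × 60.91 = 105.38.
Round up → n₁ = 106; n₂ = r·n₁ = 0.5 × 106 = 53.

n₁ = 106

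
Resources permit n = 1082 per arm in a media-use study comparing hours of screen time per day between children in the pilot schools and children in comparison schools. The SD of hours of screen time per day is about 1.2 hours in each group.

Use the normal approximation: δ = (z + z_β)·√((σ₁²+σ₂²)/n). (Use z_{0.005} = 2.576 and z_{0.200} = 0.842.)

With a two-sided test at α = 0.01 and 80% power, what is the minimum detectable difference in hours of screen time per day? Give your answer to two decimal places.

δ = (z_{α/2} + z_β) · √((σ₁²+σ₂²)/n)
  = (2.576 + 0.842) · √(2.88/1082)
  = 3.418 · √0.00266
  = 3.418 · 0.0516
  = 0.1763

Minimum detectable difference ≈ 0.18 hours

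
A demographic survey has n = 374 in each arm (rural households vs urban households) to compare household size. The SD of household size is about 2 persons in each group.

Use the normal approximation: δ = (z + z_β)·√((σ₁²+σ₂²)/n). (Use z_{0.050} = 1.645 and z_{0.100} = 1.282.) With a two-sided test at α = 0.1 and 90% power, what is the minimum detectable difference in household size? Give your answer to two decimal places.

Minimum detectable difference ≈ 0.43 persons

δ = (z_{α/2} + z_β) · √((σ₁²+σ₂²)/n)
  = (1.645 + 1.282) · √(8/374)
  = 2.927 · √0.02139
  = 2.927 · 0.1463
  = 0.4281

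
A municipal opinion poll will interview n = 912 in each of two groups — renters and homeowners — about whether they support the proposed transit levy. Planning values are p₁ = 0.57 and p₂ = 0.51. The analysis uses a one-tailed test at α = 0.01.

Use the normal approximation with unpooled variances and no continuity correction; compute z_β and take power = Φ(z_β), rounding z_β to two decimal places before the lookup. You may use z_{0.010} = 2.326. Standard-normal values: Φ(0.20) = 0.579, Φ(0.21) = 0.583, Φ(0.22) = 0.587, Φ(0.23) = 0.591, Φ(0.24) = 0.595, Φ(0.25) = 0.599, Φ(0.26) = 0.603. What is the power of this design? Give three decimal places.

Power ≈ 0.599

z_β = |p₁−p₂|·√(n/[p₁q₁+p₂q₂]) − z_α
    = 0.06 · √(912/0.4950) − 2.326
    = 0.06 · 42.9235 − 2.326
    = 2.5754 − 2.326 = 0.2494 → 0.25
Power = Φ(0.25) = 0.599.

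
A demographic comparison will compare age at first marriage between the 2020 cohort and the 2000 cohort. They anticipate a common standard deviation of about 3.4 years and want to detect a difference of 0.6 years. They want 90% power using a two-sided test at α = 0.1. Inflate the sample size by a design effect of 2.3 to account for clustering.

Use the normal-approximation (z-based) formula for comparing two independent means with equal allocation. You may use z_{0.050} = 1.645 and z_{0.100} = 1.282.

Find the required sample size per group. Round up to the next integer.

n = (z_{α/2} + z_β)² · (σ₁² + σ₂²) / δ²
  = (1.645 + 1.282)² · (2·3.4² = 23.12) / 0.6²
  = 8.5673 · 23.12 / 0.36
  = 550.21
Design effect: 2.3 × 550.21 = 1265.49.
Round up → n = 1266 per group.

n = 1266 per group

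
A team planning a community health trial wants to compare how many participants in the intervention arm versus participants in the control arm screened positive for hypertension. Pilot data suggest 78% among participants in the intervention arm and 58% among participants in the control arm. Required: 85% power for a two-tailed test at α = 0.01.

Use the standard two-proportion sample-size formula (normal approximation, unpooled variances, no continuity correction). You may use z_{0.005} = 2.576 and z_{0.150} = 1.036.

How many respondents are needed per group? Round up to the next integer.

n = 136 per group

n = (z_{α/2} + z_β)² · [p₁(1−p₁) + p₂(1−p₂)] / (p₁ − p₂)²
  = (2.576 + 1.036)² · (0.78·0.22 + 0.58·0.42) / (0.20)²
  = (3.612)² · (0.1716 + 0.2436) / 0.0400
  = 13.0465 · 0.4152 / 0.0400
  = 135.42
Round up → n = 136 per group.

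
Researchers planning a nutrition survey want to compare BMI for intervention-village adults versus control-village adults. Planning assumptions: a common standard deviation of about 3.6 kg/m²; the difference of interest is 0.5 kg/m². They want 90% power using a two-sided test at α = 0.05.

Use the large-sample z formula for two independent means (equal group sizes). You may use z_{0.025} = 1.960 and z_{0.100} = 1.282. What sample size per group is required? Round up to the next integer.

n = (z_{α/2} + z_β)² · (σ₁² + σ₂²) / δ²
  = (1.960 + 1.282)² · (2·3.6² = 25.92) / 0.5²
  = 10.5106 · 25.92 / 0.25
  = 1089.74
Round up → n = 1090 per group.

n = 1090 per group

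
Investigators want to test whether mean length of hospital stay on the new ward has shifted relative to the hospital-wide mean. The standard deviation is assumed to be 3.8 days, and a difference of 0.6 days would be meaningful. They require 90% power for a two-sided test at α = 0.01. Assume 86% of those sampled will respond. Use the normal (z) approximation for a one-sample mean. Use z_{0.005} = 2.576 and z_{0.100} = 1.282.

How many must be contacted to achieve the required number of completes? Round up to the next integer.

n = 695

n = (z_{α/2} + z_β)² · σ² / δ²
  = (2.576 + 1.282)² · 3.8² / 0.6²
  = 14.8842 · 14.44 / 0.36
  = 597.02
Adjust for 86% response: 597.02 / 0.86 = 694.21.
Round up → n = 695.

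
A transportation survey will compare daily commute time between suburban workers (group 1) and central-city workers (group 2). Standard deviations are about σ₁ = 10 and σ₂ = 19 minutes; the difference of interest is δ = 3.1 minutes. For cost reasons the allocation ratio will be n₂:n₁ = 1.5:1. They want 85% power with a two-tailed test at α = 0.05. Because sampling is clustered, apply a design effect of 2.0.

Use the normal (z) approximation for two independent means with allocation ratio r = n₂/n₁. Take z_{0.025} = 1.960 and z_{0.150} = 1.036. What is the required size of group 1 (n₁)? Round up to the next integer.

n₁ = 637

n₁ = (z_{α/2} + z_β)² · (σ₁² + σ₂²/r) / δ²
   = (1.960 + 1.036)² · (10² + 19²/1.5) / 3.1²
   = 8.9760 · (100 + 240.6667) / 9.61
   = 8.9760 · 340.6667 / 9.61
   = 318.19
Design effect: 2.0 × 318.19 = 636.38.
Round up → n₁ = 637; n₂ = r·n₁ = 1.5 × 637 = 956.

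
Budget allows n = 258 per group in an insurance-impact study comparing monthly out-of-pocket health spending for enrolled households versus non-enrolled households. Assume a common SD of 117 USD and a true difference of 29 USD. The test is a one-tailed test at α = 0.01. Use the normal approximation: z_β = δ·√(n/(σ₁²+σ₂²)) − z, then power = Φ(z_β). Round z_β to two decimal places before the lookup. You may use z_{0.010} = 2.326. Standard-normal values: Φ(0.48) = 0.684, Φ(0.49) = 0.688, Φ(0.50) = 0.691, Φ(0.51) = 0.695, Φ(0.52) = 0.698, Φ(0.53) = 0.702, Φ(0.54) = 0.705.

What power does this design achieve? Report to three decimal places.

Power ≈ 0.688

z_β = δ·√(n/(σ₁²+σ₂²)) − z_α
    = 29 · √(258/27378) − 2.326
    = 29 · 0.09708 − 2.326
    = 2.8152 − 2.326 = 0.4892 → 0.49
Power = Φ(0.49) = 0.688.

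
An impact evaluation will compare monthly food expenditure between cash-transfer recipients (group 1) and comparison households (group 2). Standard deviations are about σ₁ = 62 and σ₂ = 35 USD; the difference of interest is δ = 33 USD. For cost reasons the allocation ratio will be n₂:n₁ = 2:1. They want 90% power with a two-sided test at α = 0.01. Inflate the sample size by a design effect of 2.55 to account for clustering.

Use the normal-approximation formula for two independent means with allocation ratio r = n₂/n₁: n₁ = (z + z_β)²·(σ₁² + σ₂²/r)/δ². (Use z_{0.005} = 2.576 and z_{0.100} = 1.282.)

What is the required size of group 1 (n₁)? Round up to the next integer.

n₁ = 156

n₁ = (z_{α/2} + z_β)² · (σ₁² + σ₂²/r) / δ²
   = (2.576 + 1.282)² · (62² + 35²/2) / 33²
   = 14.8842 · (3844 + 612.5) / 1089
   = 14.8842 · 4456.5 / 1089
   = 60.91
Design effect: 2.55 × 60.91 = 155.32.
Round up → n₁ = 156; n₂ = r·n₁ = 2 × 156 = 312.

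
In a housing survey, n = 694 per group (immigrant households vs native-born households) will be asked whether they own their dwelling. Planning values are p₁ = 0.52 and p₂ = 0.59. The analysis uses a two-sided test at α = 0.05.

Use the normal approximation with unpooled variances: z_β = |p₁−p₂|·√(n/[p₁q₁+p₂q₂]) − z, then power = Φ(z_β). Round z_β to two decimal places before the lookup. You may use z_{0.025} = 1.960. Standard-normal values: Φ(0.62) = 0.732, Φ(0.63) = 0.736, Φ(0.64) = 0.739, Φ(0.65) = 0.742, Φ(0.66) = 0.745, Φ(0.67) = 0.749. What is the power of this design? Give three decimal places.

z_β = |p₁−p₂|·√(n/[p₁q₁+p₂q₂]) − z_{α/2}
    = 0.07 · √(694/0.4915) − 1.960
    = 0.07 · 37.5766 − 1.960
    = 2.6304 − 1.960 = 0.6704 → 0.67
Power = Φ(0.67) = 0.749.

Power ≈ 0.749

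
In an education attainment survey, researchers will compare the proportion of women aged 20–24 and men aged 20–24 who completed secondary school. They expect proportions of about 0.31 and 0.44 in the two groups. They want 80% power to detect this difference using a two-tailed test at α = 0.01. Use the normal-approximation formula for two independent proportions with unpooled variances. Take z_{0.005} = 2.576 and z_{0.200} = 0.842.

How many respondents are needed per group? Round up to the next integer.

n = 319 per group

n = (z_{α/2} + z_β)² · [p₁(1−p₁) + p₂(1−p₂)] / (p₁ − p₂)²
  = (2.576 + 0.842)² · (0.31·0.69 + 0.44·0.56) / (-0.13)²
  = (3.418)² · (0.2139 + 0.2464) / 0.0169
  = 11.6827 · 0.4603 / 0.0169
  = 318.20
Round up → n = 319 per group.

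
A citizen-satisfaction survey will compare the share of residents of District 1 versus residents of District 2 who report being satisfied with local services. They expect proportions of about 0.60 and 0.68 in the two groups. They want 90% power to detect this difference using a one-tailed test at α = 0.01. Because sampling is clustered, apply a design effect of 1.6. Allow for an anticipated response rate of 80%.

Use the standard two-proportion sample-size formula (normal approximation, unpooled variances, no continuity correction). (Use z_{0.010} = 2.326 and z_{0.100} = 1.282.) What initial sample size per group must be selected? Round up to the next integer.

n = 1862 per group

n = (z_α + z_β)² · [p₁(1−p₁) + p₂(1−p₂)] / (p₁ − p₂)²
  = (2.326 + 1.282)² · (0.60·0.40 + 0.68·0.32) / (-0.08)²
  = (3.608)² · (0.2400 + 0.2176) / 0.0064
  = 13.0177 · 0.4576 / 0.0064
  = 930.76
Design effect: 1.6 × 930.76 = 1489.22.
Adjust for 80% response: 1489.22 / 0.80 = 1861.53.
Round up → n = 1862 per group.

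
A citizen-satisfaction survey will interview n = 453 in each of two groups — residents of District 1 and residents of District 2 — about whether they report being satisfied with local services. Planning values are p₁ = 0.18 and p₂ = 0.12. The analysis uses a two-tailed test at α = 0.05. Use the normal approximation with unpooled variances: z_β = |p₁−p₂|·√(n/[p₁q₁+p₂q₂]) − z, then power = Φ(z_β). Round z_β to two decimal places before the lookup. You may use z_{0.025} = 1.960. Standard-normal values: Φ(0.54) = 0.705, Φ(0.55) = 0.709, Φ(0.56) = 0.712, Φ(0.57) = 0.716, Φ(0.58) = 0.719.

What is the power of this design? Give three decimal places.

Power ≈ 0.719

z_β = |p₁−p₂|·√(n/[p₁q₁+p₂q₂]) − z_{α/2}
    = 0.06 · √(453/0.2532) − 1.960
    = 0.06 · 42.2977 − 1.960
    = 2.5379 − 1.960 = 0.5779 → 0.58
Power = Φ(0.58) = 0.719.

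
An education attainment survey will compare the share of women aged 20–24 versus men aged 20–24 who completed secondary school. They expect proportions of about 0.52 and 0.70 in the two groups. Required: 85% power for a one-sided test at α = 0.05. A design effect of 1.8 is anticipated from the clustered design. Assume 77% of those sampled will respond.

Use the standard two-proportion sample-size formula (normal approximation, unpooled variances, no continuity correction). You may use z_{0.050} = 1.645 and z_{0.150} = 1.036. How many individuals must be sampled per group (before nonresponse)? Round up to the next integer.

n = (z_α + z_β)² · [p₁(1−p₁) + p₂(1−p₂)] / (p₁ − p₂)²
  = (1.645 + 1.036)² · (0.52·0.48 + 0.70·0.30) / (-0.18)²
  = (2.681)² · (0.2496 + 0.2100) / 0.0324
  = 7.1878 · 0.4596 / 0.0324
  = 101.96
Design effect: 1.8 × 101.96 = 183.53.
Adjust for 77% response: 183.53 / 0.77 = 238.35.
Round up → n = 239 per group.

n = 239 per group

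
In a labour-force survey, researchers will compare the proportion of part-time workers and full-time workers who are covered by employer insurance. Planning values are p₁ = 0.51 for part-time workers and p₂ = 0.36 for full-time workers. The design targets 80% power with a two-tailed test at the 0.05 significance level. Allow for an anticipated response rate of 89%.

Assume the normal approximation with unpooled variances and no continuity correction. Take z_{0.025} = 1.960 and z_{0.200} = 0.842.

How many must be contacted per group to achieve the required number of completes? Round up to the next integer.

n = (z_{α/2} + z_β)² · [p₁(1−p₁) + p₂(1−p₂)] / (p₁ − p₂)²
  = (1.960 + 0.842)² · (0.51·0.49 + 0.36·0.64) / (0.15)²
  = (2.802)² · (0.2499 + 0.2304) / 0.0225
  = 7.8512 · 0.4803 / 0.0225
  = 167.60
Adjust for 89% response: 167.60 / 0.89 = 188.31.
Round up → n = 189 per group.

n = 189 per group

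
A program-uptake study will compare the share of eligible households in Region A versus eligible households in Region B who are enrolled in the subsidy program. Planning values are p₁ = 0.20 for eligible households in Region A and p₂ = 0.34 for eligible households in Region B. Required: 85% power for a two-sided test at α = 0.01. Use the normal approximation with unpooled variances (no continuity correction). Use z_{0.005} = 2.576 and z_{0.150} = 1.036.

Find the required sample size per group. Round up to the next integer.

n = (z_{α/2} + z_β)² · [p₁(1−p₁) + p₂(1−p₂)] / (p₁ − p₂)²
  = (2.576 + 1.036)² · (0.20·0.80 + 0.34·0.66) / (-0.14)²
  = (3.612)² · (0.1600 + 0.2244) / 0.0196
  = 13.0465 · 0.3844 / 0.0196
  = 255.87
Round up → n = 256 per group.

n = 256 per group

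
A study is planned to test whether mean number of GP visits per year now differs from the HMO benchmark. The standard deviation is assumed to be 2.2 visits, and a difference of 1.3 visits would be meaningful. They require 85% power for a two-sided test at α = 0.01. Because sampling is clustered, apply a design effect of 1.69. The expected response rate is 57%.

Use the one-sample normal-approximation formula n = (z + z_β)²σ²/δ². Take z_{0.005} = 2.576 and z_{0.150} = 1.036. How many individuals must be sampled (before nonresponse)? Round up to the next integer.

n = (z_{α/2} + z_β)² · σ² / δ²
  = (2.576 + 1.036)² · 2.2² / 1.3²
  = 13.0465 · 4.84 / 1.69
  = 37.36
Design effect: 1.69 × 37.36 = 63.15.
Adjust for 57% response: 63.15 / 0.57 = 110.78.
Round up → n = 111.

n = 111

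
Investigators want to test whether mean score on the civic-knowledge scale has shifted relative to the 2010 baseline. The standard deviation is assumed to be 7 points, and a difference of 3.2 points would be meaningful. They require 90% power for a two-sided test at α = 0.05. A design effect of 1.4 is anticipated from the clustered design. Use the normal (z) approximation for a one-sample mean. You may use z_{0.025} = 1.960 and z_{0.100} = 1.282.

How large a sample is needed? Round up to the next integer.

n = 71

n = (z_{α/2} + z_β)² · σ² / δ²
  = (1.960 + 1.282)² · 7² / 3.2²
  = 10.5106 · 49 / 10.24
  = 50.29
Design effect: 1.4 × 50.29 = 70.41.
Round up → n = 71.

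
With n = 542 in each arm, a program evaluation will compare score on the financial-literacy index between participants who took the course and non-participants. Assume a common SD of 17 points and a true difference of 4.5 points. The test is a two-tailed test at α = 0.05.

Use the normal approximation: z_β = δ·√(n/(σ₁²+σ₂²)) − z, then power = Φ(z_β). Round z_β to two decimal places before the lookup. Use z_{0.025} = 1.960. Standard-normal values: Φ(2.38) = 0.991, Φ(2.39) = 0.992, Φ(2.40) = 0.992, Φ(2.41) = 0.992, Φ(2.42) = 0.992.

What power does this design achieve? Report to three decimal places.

Power ≈ 0.992

z_β = δ·√(n/(σ₁²+σ₂²)) − z_{α/2}
    = 4.5 · √(542/578) − 1.960
    = 4.5 · 0.96836 − 1.960
    = 4.3576 − 1.960 = 2.3976 → 2.40
Power = Φ(2.40) = 0.992.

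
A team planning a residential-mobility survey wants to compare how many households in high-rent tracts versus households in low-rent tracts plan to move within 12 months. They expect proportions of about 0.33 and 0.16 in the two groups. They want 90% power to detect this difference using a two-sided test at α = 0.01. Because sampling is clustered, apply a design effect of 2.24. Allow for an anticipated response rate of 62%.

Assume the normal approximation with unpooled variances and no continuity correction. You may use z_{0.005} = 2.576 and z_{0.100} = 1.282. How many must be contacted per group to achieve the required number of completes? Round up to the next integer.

n = (z_{α/2} + z_β)² · [p₁(1−p₁) + p₂(1−p₂)] / (p₁ − p₂)²
  = (2.576 + 1.282)² · (0.33·0.67 + 0.16·0.84) / (0.17)²
  = (3.858)² · (0.2211 + 0.1344) / 0.0289
  = 14.8842 · 0.3555 / 0.0289
  = 183.09
Design effect: 2.24 × 183.09 = 410.12.
Adjust for 62% response: 410.12 / 0.62 = 661.49.
Round up → n = 662 per group.

n = 662 per group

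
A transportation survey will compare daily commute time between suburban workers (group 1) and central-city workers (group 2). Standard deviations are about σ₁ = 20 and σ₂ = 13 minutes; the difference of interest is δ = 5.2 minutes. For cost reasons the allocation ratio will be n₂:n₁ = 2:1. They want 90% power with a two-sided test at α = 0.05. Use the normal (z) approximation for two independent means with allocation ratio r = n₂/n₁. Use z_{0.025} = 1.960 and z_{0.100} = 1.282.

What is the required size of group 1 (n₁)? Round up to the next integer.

n₁ = 189

n₁ = (z_{α/2} + z_β)² · (σ₁² + σ₂²/r) / δ²
   = (1.960 + 1.282)² · (20² + 13²/2) / 5.2²
   = 10.5106 · (400 + 84.5) / 27.04
   = 10.5106 · 484.5 / 27.04
   = 188.33
Round up → n₁ = 189; n₂ = r·n₁ = 2 × 189 = 378.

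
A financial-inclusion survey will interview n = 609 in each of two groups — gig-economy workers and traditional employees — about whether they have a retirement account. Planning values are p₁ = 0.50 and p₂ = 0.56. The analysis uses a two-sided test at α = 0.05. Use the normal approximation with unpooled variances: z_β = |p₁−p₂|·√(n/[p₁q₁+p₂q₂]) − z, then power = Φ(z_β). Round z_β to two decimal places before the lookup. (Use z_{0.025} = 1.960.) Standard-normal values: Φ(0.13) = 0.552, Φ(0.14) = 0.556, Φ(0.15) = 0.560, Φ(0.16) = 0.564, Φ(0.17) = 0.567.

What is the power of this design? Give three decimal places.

z_β = |p₁−p₂|·√(n/[p₁q₁+p₂q₂]) − z_{α/2}
    = 0.06 · √(609/0.4964) − 1.960
    = 0.06 · 35.0262 − 1.960
    = 2.1016 − 1.960 = 0.1416 → 0.14
Power = Φ(0.14) = 0.556.

Power ≈ 0.556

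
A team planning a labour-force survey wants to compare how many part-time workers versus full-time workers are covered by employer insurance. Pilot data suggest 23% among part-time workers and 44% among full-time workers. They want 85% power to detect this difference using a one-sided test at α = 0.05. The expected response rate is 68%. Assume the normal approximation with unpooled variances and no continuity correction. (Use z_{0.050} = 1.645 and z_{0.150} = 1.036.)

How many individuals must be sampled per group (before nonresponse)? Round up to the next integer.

n = (z_α + z_β)² · [p₁(1−p₁) + p₂(1−p₂)] / (p₁ − p₂)²
  = (1.645 + 1.036)² · (0.23·0.77 + 0.44·0.56) / (-0.21)²
  = (2.681)² · (0.1771 + 0.2464) / 0.0441
  = 7.1878 · 0.4235 / 0.0441
  = 69.03
Adjust for 68% response: 69.03 / 0.68 = 101.51.
Round up → n = 102 per group.

n = 102 per group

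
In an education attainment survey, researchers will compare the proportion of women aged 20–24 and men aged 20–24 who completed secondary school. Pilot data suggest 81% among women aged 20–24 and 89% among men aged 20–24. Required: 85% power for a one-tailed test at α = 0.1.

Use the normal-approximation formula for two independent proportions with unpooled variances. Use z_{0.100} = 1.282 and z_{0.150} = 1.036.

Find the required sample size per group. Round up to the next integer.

n = 212 per group

n = (z_α + z_β)² · [p₁(1−p₁) + p₂(1−p₂)] / (p₁ − p₂)²
  = (1.282 + 1.036)² · (0.81·0.19 + 0.89·0.11) / (-0.08)²
  = (2.318)² · (0.1539 + 0.0979) / 0.0064
  = 5.3731 · 0.2518 / 0.0064
  = 211.40
Round up → n = 212 per group.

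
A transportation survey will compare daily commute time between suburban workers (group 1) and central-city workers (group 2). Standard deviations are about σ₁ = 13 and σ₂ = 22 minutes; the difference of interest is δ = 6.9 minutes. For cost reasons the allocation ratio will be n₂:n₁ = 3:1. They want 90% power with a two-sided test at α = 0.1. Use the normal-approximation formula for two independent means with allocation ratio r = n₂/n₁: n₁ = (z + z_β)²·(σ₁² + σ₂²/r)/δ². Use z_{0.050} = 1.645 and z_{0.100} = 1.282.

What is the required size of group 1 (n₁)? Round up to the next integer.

n₁ = 60

n₁ = (z_{α/2} + z_β)² · (σ₁² + σ₂²/r) / δ²
   = (1.645 + 1.282)² · (13² + 22²/3) / 6.9²
   = 8.5673 · (169 + 161.3333) / 47.61
   = 8.5673 · 330.3333 / 47.61
   = 59.44
Round up → n₁ = 60; n₂ = r·n₁ = 3 × 60 = 180.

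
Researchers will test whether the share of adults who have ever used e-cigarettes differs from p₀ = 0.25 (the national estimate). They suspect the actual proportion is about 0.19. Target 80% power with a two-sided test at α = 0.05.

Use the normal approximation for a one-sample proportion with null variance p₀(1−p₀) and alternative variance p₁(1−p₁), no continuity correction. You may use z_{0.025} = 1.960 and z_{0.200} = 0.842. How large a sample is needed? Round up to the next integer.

n = 387

n = [z_{α/2}·√(p₀q₀) + z_β·√(p₁q₁)]² / (p₁ − p₀)²
  = [1.960·√(0.25·0.75) + 0.842·√(0.19·0.81)]² / (-0.06)²
  = [1.960·0.4330 + 0.842·0.3923]² / 0.0036
  = [1.1790]² / 0.0036
  = 386.14
Round up → n = 387.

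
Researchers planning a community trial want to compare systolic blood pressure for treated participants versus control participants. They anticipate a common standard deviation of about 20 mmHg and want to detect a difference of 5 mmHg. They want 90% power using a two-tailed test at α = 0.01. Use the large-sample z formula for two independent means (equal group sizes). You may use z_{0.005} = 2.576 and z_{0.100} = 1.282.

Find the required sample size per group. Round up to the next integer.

n = (z_{α/2} + z_β)² · (σ₁² + σ₂²) / δ²
  = (2.576 + 1.282)² · (2·20² = 800) / 5²
  = 14.8842 · 800 / 25
  = 476.29
Round up → n = 477 per group.

n = 477 per group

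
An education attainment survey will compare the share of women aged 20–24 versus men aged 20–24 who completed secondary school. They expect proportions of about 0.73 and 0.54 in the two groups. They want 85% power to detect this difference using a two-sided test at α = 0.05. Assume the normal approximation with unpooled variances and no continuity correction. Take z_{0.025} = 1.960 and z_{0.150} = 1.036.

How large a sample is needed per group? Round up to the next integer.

n = (z_{α/2} + z_β)² · [p₁(1−p₁) + p₂(1−p₂)] / (p₁ − p₂)²
  = (1.960 + 1.036)² · (0.73·0.27 + 0.54·0.46) / (0.19)²
  = (2.996)² · (0.1971 + 0.2484) / 0.0361
  = 8.9760 · 0.4455 / 0.0361
  = 110.77
Round up → n = 111 per group.

n = 111 per group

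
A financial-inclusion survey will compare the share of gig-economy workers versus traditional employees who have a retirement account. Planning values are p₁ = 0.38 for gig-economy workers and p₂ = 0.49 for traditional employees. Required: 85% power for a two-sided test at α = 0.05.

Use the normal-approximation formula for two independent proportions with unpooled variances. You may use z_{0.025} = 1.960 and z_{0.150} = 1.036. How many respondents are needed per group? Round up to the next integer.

n = (z_{α/2} + z_β)² · [p₁(1−p₁) + p₂(1−p₂)] / (p₁ − p₂)²
  = (1.960 + 1.036)² · (0.38·0.62 + 0.49·0.51) / (-0.11)²
  = (2.996)² · (0.2356 + 0.2499) / 0.0121
  = 8.9760 · 0.4855 / 0.0121
  = 360.15
Round up → n = 361 per group.

n = 361 per group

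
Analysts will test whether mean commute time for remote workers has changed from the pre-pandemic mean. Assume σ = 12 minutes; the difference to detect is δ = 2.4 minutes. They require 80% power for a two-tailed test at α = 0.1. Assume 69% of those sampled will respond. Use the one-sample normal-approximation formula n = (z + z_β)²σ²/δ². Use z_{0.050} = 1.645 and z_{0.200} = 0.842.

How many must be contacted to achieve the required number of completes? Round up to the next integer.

n = 225

n = (z_{α/2} + z_β)² · σ² / δ²
  = (1.645 + 0.842)² · 12² / 2.4²
  = 6.1852 · 144 / 5.76
  = 154.63
Adjust for 69% response: 154.63 / 0.69 = 224.10.
Round up → n = 225.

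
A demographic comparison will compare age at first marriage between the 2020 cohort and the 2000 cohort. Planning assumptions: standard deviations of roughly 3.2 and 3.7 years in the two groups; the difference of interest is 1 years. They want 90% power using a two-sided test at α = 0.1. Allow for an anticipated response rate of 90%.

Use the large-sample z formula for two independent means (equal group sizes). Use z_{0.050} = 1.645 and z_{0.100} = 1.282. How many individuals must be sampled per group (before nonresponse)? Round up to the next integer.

n = 228 per group

n = (z_{α/2} + z_β)² · (σ₁² + σ₂²) / δ²
  = (1.645 + 1.282)² · (3.2² + 3.7² = 23.93) / 1²
  = 8.5673 · 23.93 / 1
  = 205.02
Adjust for 90% response: 205.02 / 0.90 = 227.80.
Round up → n = 228 per group.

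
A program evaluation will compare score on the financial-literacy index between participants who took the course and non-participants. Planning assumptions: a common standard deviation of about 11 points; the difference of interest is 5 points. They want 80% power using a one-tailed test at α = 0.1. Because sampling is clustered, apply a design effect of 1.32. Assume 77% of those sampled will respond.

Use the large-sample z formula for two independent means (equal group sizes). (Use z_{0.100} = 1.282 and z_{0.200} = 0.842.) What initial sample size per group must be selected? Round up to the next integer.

n = 75 per group

n = (z_α + z_β)² · (σ₁² + σ₂²) / δ²
  = (1.282 + 0.842)² · (2·11² = 242) / 5²
  = 4.5114 · 242 / 25
  = 43.67
Design effect: 1.32 × 43.67 = 57.64.
Adjust for 77% response: 57.64 / 0.77 = 74.86.
Round up → n = 75 per group.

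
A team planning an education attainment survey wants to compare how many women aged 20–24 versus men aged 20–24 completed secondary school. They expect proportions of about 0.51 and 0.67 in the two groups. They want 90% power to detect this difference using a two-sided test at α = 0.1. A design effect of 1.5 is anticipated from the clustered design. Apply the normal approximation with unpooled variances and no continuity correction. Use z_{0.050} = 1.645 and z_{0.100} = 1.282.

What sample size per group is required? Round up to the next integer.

n = (z_{α/2} + z_β)² · [p₁(1−p₁) + p₂(1−p₂)] / (p₁ − p₂)²
  = (1.645 + 1.282)² · (0.51·0.49 + 0.67·0.33) / (-0.16)²
  = (2.927)² · (0.2499 + 0.2211) / 0.0256
  = 8.5673 · 0.4710 / 0.0256
  = 157.63
Design effect: 1.5 × 157.63 = 236.44.
Round up → n = 237 per group.

n = 237 per group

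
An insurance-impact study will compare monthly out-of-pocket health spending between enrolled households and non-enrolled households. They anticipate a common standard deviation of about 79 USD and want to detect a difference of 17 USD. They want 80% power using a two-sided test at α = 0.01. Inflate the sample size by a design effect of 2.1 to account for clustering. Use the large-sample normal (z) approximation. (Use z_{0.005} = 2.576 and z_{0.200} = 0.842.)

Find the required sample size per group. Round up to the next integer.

n = 1060 per group

n = (z_{α/2} + z_β)² · (σ₁² + σ₂²) / δ²
  = (2.576 + 0.842)² · (2·79² = 12482) / 17²
  = 11.6827 · 12482 / 289
  = 504.58
Design effect: 2.1 × 504.58 = 1059.62.
Round up → n = 1060 per group.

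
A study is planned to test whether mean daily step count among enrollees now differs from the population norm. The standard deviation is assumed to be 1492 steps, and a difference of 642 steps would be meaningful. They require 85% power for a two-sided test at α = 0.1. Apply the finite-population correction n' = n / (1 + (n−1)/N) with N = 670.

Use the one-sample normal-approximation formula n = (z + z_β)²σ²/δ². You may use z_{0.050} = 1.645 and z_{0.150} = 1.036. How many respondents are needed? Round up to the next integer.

n = (z_{α/2} + z_β)² · σ² / δ²
  = (1.645 + 1.036)² · 1492² / 642²
  = 7.1878 · 2226064 / 412164
  = 38.82
Finite-population correction (N = 670): 38.82 / (1 + (38.82 − 1)/670) = 36.75.
Round up → n = 37.

n = 37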